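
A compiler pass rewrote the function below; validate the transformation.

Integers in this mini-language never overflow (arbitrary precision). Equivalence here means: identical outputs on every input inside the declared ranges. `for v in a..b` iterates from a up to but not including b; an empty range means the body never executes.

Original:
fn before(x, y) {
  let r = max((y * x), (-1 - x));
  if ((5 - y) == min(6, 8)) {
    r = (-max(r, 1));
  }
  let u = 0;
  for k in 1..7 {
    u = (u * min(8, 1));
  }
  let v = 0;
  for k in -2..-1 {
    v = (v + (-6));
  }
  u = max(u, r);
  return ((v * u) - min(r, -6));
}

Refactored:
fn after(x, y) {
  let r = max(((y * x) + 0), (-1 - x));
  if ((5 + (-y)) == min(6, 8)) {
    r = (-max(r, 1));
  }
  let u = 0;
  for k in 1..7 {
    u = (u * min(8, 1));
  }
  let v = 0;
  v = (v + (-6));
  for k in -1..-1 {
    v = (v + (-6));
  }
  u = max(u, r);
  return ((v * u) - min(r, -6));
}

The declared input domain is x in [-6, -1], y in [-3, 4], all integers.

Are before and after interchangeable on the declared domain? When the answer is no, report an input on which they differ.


Comparing the listings, the differences include: loop structure differs; and arithmetic usage differs; and constant usage differs; and statement counts differ.
Tracing x=-3, y=-1: before: r = 3; ((5 - y) == min(6, 8)) -> true; r = -3; u = 0; [k=1]; u = 0; [k=2]; u = 0; [k=3]; u = 0; [k=4]; u = 0; [k=5]; u = 0; [k=6]; u = 0; v = 0; [k=-2]; v = -6; u = 0; return 6 | after: r = 3; ((5 + (-y)) == min(6, 8)) -> true; r = -3; u = 0; [k=1]; u = 0; [k=2]; u = 0; [k=3]; u = 0; [k=4]; u = 0; [k=5]; u = 0; [k=6]; u = 0; v = 0; v = -6; the k loop: no iterations; u = 0; return 6 — matching result 6.
Across all 48 domain points the two functions coincide.
verdict: equivalent


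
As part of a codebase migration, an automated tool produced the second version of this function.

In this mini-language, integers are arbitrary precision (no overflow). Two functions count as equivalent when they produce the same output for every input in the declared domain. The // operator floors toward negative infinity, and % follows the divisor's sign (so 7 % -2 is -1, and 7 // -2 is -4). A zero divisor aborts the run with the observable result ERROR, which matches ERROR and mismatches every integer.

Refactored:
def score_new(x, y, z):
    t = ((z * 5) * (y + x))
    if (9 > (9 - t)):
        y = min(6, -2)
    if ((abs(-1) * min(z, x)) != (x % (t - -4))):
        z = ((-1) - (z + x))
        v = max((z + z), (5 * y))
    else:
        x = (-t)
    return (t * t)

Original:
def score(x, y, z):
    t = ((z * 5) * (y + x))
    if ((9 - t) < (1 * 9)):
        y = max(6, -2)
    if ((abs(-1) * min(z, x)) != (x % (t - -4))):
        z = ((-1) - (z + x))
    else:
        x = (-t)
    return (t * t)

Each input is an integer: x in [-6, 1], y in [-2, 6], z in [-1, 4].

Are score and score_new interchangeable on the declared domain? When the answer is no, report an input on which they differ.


Equivalent. Although `max(6, -2)` became `min(6, -2)`, no input in the stated domain can expose it.
Checked all 432 inputs in the declared domain: the outputs agree on every one.
Tracing x=-2, y=3, z=2: score: t=10, then ((9 - t) < (1 * 9)) is true, then y=6, then ((abs(-1) * min(z, x)) != (x % (t - -4))) is true, then z=-1, then returns 100 | score_new: t=10, then (9 > (9 - t)) is true, then y=-2, then ((abs(-1) * min(z, x)) != (x % (t - -4))) is true, then z=-1, then v=-2, then returns 100 — matching result 100.
verdict: equivalent


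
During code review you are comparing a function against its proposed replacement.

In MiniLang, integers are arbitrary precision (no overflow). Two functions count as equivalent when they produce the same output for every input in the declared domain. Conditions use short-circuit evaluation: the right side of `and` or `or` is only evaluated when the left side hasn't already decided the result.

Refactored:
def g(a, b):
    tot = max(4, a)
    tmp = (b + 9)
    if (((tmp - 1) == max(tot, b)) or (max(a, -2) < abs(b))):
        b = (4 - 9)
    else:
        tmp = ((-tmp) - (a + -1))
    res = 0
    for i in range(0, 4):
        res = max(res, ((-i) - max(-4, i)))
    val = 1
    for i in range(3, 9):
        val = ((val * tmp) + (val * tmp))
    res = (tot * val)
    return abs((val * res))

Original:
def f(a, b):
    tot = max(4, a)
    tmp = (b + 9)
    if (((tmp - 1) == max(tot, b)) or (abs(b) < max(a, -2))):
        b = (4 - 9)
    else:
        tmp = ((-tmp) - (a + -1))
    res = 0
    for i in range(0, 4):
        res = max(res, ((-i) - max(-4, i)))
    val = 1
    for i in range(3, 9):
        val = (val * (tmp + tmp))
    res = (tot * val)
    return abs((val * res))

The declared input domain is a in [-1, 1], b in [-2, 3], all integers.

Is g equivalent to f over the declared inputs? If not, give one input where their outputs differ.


Try a=-1, b=-2.
f: tot becomes 4; next tmp becomes 7; next (((tmp - 1) == max(tot, b)) or (abs(b) < max(a, -2))) evaluates to false; next tmp becomes -5; next res becomes 0; next at i=0:; next res becomes 0; next at i=1:; next res becomes 0; next at i=2:; next res becomes 0; next at i=3:; next res becomes 0; next val becomes 1; next at i=3:; next val becomes -10; next at i=4:; next val becomes 100; next at i=5:; next val becomes -1000; next at i=6:; next val becomes 10000; next at i=7:; next val becomes -100000; next at i=8:; next val becomes 1000000; next res becomes 4000000; next final value 4000000000000
g: tot becomes 4; next tmp becomes 7; next (((tmp - 1) == max(tot, b)) or (max(a, -2) < abs(b))) evaluates to true; next b becomes -5; next res becomes 0; next at i=0:; next res becomes 0; next at i=1:; next res becomes 0; next at i=2:; next res becomes 0; next at i=3:; next res becomes 0; next val becomes 1; next at i=3:; next val becomes 14; next at i=4:; next val becomes 196; next at i=5:; next val becomes 2744; next at i=6:; next val becomes 38416; next at i=7:; next val becomes 537824; next at i=8:; next val becomes 7529536; next res becomes 30118144; next final value 226775649501184
4000000000000 != 226775649501184, so the rewrite changes behavior.
verdict: not equivalent; witness: a=-1, b=-2


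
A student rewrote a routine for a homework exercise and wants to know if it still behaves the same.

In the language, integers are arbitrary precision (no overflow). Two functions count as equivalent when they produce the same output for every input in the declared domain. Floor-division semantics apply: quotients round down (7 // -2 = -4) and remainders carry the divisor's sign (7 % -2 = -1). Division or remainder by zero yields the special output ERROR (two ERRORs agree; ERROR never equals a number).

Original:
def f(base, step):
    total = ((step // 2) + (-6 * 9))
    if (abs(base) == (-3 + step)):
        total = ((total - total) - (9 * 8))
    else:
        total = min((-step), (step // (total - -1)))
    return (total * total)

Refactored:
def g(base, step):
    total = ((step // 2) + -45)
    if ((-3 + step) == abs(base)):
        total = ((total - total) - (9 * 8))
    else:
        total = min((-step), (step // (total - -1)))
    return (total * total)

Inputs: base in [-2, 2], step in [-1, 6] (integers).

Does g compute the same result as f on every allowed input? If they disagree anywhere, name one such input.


One difference looks behavioral, but it never changes the outcome for any declared input; all 40 inputs agree.
verdict: equivalent


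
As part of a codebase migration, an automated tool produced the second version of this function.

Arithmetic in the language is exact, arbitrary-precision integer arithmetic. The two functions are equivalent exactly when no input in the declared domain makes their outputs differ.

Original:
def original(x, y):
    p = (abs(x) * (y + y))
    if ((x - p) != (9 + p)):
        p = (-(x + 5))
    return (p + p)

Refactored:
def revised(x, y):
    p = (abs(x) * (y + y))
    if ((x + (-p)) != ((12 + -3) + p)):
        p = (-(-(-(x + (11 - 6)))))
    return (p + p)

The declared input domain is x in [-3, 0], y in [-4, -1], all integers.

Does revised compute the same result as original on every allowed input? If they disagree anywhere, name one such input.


Changes here: arithmetic usage differs; and constant usage differs; the full 16-point sweep finds no disagreement.
verdict: equivalent


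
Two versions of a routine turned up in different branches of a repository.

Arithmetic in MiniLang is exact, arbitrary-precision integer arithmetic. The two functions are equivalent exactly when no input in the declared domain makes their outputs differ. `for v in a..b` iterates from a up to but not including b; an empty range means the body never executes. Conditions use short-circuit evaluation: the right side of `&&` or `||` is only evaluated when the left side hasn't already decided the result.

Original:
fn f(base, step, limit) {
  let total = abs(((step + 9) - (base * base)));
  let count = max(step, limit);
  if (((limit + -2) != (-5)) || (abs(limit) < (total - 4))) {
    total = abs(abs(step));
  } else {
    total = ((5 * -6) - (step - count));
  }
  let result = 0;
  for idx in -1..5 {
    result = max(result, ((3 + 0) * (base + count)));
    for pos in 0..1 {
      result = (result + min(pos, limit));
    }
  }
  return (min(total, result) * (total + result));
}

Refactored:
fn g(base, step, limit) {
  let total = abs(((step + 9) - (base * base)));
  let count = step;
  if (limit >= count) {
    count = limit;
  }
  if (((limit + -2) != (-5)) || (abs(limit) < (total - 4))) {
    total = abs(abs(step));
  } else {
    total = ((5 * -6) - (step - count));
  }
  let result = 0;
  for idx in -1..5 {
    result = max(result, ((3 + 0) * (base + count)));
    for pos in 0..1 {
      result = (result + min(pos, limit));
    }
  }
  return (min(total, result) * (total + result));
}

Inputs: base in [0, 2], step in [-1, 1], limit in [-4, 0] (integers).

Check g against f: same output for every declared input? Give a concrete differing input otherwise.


There is a behavioral-looking edit here, yet the outcome never shifts on this domain; all 45 inputs agree.
verdict: equivalent


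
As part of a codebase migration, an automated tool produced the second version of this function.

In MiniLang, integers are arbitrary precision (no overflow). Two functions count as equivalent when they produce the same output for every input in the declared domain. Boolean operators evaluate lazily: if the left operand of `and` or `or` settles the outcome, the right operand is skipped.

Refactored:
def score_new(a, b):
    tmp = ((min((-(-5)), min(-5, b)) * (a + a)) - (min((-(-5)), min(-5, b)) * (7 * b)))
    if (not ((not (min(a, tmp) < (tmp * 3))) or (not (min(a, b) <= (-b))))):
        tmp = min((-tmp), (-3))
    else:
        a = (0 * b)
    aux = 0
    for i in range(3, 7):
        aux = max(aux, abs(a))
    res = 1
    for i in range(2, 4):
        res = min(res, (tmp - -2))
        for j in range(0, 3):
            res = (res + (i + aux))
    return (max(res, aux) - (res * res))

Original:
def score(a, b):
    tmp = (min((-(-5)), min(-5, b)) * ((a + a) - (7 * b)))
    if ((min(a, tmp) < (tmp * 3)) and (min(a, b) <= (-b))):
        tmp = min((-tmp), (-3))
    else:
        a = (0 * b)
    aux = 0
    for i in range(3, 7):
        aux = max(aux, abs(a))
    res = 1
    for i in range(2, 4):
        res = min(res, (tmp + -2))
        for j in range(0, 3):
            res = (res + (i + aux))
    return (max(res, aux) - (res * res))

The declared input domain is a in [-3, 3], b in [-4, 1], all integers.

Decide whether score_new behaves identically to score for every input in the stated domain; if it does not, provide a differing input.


Consider the input a=-3, b=-4.
score: tmp becomes -110; next ((min(a, tmp) < (tmp * 3)) and (min(a, b) <= (-b))) evaluates to false; next a becomes 0; next aux becomes 0; next at i=3:; next aux becomes 0; next at i=4:; next aux becomes 0; next at i=5:; next aux becomes 0; next at i=6:; next aux becomes 0; next res becomes 1; next at i=2:; next res becomes -112; next at j=0:; next res becomes -110; next at j=1:; next res becomes -108; next at j=2:; next res becomes -106; next at i=3:; next res becomes -112; next at j=0:; next res becomes -109; next at j=1:; next res becomes -106; next at j=2:; next res becomes -103; next final value -10609
score_new: tmp becomes -110; next (not ((not (min(a, tmp) < (tmp * 3))) or (not (min(a, b) <= (-b))))) evaluates to false; next a becomes 0; next aux becomes 0; next at i=3:; next aux becomes 0; next at i=4:; next aux becomes 0; next at i=5:; next aux becomes 0; next at i=6:; next aux becomes 0; next res becomes 1; next at i=2:; next res becomes -108; next at j=0:; next res becomes -106; next at j=1:; next res becomes -104; next at j=2:; next res becomes -102; next at i=3:; next res becomes -108; next at j=0:; next res becomes -105; next at j=1:; next res becomes -102; next at j=2:; next res becomes -99; next final value -9801
-10609 vs -9801 — the two versions disagree here.
verdict: not equivalent; witness: a=-3, b=-4


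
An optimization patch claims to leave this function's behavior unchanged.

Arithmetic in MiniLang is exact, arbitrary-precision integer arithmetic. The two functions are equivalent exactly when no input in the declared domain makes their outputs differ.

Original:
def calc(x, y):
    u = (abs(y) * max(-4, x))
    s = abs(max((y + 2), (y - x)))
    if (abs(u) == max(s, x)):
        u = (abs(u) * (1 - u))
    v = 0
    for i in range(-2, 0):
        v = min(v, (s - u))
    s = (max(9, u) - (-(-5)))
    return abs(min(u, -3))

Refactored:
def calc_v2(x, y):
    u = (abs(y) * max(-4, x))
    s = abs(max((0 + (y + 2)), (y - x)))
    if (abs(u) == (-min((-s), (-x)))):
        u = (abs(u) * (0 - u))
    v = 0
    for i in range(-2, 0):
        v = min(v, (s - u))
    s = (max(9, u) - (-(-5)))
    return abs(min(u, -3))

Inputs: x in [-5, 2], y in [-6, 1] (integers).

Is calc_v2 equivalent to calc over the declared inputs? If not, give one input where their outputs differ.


Take x=2, y=-1.
calc: u becomes 2; next s becomes 1; next (abs(u) == max(s, x)) evaluates to true; next u becomes -2; next v becomes 0; next at i=-2:; next v becomes 0; next at i=-1:; next v becomes 0; next s becomes 4; next final value 3
calc_v2: u becomes 2; next s becomes 1; next (abs(u) == (-min((-s), (-x)))) evaluates to true; next u becomes -4; next v becomes 0; next at i=-2:; next v becomes 0; next at i=-1:; next v becomes 0; next s becomes 4; next final value 4
3 != 4, so the rewrite changes behavior.
verdict: not equivalent; witness: x=2, y=-1


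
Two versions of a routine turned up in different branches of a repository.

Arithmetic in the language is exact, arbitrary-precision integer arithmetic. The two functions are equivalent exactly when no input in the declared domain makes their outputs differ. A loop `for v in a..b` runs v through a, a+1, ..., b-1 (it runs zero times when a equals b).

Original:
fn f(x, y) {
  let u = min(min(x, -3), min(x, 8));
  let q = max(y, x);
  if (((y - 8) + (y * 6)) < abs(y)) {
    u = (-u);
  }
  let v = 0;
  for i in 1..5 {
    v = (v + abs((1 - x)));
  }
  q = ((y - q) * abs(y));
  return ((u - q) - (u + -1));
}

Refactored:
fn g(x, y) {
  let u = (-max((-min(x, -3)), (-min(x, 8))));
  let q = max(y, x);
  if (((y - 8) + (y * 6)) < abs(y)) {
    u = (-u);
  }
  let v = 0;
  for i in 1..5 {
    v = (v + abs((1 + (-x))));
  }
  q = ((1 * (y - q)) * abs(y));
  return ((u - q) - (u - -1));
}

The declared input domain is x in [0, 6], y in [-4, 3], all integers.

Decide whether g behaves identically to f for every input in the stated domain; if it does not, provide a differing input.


Consider the input x=0, y=-4.
f: u becomes -3; next q becomes 0; next (((y - 8) + (y * 6)) < abs(y)) evaluates to true; next u becomes 3; next v becomes 0; next at i=1:; next v becomes 1; next at i=2:; next v becomes 2; next at i=3:; next v becomes 3; next at i=4:; next v becomes 4; next q becomes -16; next final value 17
g: u becomes -3; next q becomes 0; next (((y - 8) + (y * 6)) < abs(y)) evaluates to true; next u becomes 3; next v becomes 0; next at i=1:; next v becomes 1; next at i=2:; next v becomes 2; next at i=3:; next v becomes 3; next at i=4:; next v becomes 4; next q becomes -16; next final value 15
17 against 15: the behavior changed.
verdict: not equivalent; witness: x=0, y=-4


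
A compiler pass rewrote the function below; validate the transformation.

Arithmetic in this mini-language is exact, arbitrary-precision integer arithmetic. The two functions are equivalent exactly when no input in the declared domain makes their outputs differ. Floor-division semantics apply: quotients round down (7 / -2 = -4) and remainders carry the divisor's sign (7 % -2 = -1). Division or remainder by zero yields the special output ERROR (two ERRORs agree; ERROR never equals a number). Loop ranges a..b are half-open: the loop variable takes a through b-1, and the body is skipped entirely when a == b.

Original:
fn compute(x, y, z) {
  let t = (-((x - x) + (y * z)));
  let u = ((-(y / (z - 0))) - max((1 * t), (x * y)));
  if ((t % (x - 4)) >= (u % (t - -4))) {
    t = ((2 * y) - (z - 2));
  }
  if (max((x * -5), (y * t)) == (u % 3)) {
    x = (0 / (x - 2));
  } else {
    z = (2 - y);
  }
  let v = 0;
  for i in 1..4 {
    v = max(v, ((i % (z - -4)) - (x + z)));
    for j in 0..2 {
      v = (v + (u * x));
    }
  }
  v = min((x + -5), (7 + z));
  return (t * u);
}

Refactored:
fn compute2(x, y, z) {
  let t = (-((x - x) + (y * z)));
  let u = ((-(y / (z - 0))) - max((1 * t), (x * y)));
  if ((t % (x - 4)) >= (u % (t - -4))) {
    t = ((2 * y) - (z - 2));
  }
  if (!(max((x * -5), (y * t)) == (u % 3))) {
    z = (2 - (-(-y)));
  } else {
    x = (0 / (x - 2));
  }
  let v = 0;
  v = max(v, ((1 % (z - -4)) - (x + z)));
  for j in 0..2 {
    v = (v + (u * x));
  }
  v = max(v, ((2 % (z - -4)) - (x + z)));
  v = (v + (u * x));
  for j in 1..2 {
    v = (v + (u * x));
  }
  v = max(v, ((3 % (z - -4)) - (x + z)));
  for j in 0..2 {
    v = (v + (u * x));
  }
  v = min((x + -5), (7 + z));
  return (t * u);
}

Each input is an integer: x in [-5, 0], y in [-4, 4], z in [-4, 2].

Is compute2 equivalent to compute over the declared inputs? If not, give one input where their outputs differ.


The two are interchangeable: min/max/abs usage differs, loop structure differs, statement counts differ, arithmetic usage differs, constant usage differs, local variable names differ, boolean connective usage differs, and every declared input agrees.
Tracing x=-5, y=-1, z=1: compute: t := 1 | u := -4 | ((t % (x - 4)) >= (u % (t - -4))): false | (max((x * -5), (y * t)) == (u % 3)): false | z := 3 | v := 0 | iter i=1: | v := 3 | iter j=0: | v := 23 | iter j=1: | v := 43 | iter i=2: | v := 43 | iter j=0: | v := 63 | iter j=1: | v := 83 | iter i=3: | v := 83 | iter j=0: | v := 103 | iter j=1: | v := 123 | v := -10 | result -4 | compute2: t := 1 | u := -4 | ((t % (x - 4)) >= (u % (t - -4))): false | (!(max((x * -5), (y * t)) == (u % 3))): true | z := 3 | v := 0 | v := 3 | iter j=0: | v := 23 | iter j=1: | v := 43 | v := 43 | v := 63 | iter j=1: | v := 83 | v := 83 | iter j=0: | v := 103 | iter j=1: | v := 123 | v := -10 | result -4 — matching result -4.
Checked all 378 inputs in the declared domain: the outputs agree on every one.
verdict: equivalent


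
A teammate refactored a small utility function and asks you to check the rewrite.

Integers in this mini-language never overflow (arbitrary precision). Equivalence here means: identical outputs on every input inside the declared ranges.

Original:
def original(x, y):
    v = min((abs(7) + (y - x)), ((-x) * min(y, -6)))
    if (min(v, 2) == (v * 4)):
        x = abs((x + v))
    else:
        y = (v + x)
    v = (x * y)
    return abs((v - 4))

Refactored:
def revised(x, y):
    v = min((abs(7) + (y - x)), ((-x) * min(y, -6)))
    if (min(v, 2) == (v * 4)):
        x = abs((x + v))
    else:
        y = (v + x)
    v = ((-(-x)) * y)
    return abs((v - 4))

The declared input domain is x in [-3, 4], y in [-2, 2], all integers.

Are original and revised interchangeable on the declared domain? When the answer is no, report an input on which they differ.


The two are interchangeable: same computation, different form, and every declared input agrees.
As a probe, take x=4, y=-1: original runs v = 2; (min(v, 2) == (v * 4)) -> false; y = 6; v = 24; return 20; revised runs v = 2; (min(v, 2) == (v * 4)) -> false; y = 6; v = 24; return 20; both end at 20.
An exhaustive pass over the 40 declared inputs shows identical outputs.
verdict: equivalent


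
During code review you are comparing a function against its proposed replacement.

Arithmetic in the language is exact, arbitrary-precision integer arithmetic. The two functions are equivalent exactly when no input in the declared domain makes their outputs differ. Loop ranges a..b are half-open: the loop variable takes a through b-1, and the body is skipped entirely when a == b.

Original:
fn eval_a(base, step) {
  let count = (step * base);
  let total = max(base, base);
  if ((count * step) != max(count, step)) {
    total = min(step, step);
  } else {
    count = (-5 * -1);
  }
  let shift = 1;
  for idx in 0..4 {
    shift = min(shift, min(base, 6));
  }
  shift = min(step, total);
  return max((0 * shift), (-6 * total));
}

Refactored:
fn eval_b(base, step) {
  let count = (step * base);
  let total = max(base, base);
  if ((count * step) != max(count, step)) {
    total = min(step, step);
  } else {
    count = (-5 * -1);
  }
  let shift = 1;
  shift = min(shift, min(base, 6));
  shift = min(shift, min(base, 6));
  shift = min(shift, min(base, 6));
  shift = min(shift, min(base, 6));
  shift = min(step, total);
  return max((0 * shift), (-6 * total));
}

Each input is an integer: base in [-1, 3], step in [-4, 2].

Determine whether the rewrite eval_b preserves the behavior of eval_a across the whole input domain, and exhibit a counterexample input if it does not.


Comparing the listings, the differences include: statement counts differ; and constant usage differs; and min/max/abs usage differs; and loop structure differs; and local variable names differ.
One worked example (base=0, step=-1) — eval_a: count = 0; total = 0; ((count * step) != max(count, step)) -> false; count = 5; shift = 1; [idx=0]; shift = 0; [idx=1]; shift = 0; [idx=2]; shift = 0; [idx=3]; shift = 0; shift = -1; return 0; eval_b: count = 0; total = 0; ((count * step) != max(count, step)) -> false; count = 5; shift = 1; shift = 0; shift = 0; shift = 0; shift = 0; shift = -1; return 0; agreement on 0.
Every one of the 35 inputs gives matching results.
verdict: equivalent


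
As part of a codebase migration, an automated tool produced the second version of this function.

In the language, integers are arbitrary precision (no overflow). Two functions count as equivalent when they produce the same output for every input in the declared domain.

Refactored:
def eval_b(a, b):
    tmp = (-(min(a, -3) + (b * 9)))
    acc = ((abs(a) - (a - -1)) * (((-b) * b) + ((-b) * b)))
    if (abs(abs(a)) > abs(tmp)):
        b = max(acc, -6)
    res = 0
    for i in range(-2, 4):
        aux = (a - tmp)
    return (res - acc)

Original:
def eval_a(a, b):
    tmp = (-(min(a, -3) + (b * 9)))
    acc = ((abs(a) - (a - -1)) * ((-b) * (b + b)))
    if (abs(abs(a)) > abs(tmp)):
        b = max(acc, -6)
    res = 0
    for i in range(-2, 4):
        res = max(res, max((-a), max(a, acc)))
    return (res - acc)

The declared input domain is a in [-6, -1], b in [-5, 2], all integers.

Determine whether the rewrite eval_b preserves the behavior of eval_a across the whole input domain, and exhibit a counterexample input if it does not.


Input a=-6, b=-5: 556 from eval_a versus 550 from eval_b.
verdict: not equivalent; witness: a=-6, b=-5


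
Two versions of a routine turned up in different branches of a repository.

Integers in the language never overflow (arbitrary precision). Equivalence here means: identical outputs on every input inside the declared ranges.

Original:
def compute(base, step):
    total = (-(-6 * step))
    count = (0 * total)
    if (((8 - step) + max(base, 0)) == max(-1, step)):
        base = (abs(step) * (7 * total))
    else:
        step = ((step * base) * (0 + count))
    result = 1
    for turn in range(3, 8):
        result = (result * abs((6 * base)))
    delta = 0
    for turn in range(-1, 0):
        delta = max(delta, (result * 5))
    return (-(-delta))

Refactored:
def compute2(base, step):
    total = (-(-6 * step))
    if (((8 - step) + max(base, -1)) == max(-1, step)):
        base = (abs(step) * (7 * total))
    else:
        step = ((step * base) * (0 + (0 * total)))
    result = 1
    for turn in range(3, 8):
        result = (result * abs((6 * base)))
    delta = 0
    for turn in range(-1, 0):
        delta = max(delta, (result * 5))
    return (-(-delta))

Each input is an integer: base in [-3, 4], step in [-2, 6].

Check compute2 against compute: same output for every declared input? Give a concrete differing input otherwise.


base=-3, step=4 yields 5328103119425372160 from compute but 9447840 from compute2.
verdict: not equivalent; witness: base=-3, step=4


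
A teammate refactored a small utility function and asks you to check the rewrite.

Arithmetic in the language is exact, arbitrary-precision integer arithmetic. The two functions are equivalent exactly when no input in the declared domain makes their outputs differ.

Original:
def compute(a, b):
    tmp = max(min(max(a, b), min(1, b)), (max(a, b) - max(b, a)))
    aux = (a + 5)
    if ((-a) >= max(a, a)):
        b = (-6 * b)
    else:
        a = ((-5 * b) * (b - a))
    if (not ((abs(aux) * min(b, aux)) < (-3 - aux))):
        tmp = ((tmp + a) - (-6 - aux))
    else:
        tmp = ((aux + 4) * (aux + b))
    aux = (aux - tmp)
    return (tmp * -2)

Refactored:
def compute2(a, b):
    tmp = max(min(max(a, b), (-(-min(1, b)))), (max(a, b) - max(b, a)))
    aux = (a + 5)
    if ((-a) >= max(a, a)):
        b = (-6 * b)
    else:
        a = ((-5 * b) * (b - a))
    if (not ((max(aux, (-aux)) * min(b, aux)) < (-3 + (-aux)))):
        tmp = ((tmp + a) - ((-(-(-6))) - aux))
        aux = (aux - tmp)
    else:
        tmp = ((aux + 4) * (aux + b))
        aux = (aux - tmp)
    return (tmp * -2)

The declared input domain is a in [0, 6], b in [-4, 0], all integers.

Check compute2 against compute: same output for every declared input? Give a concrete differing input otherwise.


Comparing the listings, the differences include: min/max/abs usage differs; arithmetic usage differs; statement counts differ.
One worked example (a=0, b=-4) — compute: tmp := 0 | aux := 5 | ((-a) >= max(a, a)): true | b := 24 | (not ((abs(aux) * min(b, aux)) < (-3 - aux))): true | tmp := 11 | aux := -6 | result -22; compute2: tmp := 0 | aux := 5 | ((-a) >= max(a, a)): true | b := 24 | (not ((max(aux, (-aux)) * min(b, aux)) < (-3 + (-aux)))): true | tmp := 11 | aux := -6 | result -22; agreement on -22.
Across all 35 domain points the two functions coincide.
verdict: equivalent


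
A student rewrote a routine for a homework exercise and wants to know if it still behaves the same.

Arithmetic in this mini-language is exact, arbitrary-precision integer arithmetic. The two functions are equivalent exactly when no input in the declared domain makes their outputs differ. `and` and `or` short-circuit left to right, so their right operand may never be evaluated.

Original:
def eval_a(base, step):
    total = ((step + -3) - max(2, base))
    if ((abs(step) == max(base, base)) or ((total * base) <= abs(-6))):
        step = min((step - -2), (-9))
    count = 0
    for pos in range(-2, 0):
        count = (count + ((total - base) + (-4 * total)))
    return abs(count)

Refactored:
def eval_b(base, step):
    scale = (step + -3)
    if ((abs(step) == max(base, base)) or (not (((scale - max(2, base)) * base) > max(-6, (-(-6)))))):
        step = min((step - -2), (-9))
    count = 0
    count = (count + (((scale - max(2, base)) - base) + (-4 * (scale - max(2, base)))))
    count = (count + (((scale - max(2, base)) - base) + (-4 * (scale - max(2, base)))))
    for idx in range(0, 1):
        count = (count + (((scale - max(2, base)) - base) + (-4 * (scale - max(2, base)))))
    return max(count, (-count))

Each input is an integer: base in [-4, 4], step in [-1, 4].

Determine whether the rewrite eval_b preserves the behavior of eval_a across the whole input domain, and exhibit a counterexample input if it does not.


There is a counterexample at base=-4, step=-1: 44 on one side, 66 on the other.
eval_a: total becomes -6; next ((abs(step) == max(base, base)) or ((total * base) <= abs(-6))) evaluates to false; next count becomes 0; next at pos=-2:; next count becomes 22; next at pos=-1:; next count becomes 44; next final value 44
eval_b: scale becomes -4; next ((abs(step) == max(base, base)) or (not (((scale - max(2, base)) * base) > max(-6, (-(-6)))))) evaluates to false; next count becomes 0; next count becomes 22; next count becomes 44; next at idx=0:; next count becomes 66; next final value 66
verdict: not equivalent; witness: base=-4, step=-1


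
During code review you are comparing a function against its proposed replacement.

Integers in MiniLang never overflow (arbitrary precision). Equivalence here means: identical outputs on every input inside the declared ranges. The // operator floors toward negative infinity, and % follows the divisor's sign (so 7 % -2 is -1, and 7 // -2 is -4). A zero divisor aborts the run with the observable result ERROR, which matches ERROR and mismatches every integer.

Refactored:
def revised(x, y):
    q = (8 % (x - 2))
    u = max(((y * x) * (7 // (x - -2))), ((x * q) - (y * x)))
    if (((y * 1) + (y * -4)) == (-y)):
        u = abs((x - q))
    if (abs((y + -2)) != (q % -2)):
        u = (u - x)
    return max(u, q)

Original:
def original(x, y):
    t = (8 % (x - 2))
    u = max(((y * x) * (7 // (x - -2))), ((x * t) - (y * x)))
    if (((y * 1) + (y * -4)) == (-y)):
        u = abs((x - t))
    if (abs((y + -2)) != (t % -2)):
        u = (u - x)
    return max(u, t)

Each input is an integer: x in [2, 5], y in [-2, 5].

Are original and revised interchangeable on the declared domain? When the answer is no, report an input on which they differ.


Behavior is preserved: although local variable names differ, the outputs never diverge.
Tracing x=3, y=-2: original: t becomes 0; next u becomes 6; next (((y * 1) + (y * -4)) == (-y)) evaluates to false; next (abs((y + -2)) != (t % -2)) evaluates to true; next u becomes 3; next final value 3 | revised: q becomes 0; next u becomes 6; next (((y * 1) + (y * -4)) == (-y)) evaluates to false; next (abs((y + -2)) != (q % -2)) evaluates to true; next u becomes 3; next final value 3 — matching result 3.
Sweeping the whole domain (32 inputs) finds no disagreement.
verdict: equivalent


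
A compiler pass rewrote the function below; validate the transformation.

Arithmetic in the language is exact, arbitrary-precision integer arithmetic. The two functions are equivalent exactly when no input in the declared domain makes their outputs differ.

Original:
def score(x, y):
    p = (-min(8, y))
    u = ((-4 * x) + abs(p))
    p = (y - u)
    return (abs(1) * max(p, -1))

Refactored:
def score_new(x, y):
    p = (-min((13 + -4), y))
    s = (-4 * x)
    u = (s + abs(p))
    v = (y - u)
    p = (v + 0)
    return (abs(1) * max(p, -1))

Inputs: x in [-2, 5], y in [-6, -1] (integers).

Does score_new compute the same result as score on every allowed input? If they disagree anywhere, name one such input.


The suspicious-looking change has no observable effect anywhere in the declared ranges.
Spot check at x=0, y=-1 — score: p becomes 1; next u becomes 1; next p becomes -2; next final value -1. score_new: p becomes 1; next s becomes 0; next u becomes 1; next v becomes -2; next p becomes -2; next final value -1. Both give -1.
Sweeping the whole domain (48 inputs) finds no disagreement.
verdict: equivalent


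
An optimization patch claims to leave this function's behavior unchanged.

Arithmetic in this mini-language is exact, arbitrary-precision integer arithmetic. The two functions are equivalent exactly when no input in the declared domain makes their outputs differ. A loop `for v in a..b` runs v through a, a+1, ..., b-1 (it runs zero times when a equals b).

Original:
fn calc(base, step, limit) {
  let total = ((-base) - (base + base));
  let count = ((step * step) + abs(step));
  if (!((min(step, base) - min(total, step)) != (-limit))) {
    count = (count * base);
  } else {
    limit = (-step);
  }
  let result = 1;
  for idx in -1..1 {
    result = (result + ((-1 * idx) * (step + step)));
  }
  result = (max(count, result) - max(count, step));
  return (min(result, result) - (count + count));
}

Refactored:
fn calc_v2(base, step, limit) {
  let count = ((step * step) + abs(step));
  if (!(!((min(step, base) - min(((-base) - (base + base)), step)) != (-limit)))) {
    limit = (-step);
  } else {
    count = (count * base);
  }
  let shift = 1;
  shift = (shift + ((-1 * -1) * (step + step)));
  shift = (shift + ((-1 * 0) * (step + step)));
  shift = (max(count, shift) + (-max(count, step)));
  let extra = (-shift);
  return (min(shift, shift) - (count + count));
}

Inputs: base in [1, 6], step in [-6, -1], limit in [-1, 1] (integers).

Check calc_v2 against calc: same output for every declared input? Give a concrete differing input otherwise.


Although boolean connective usage differs; and constant usage differs; and local variable names differ; and loop structure differs; and arithmetic usage differs, 108/108 inputs agree.
verdict: equivalent


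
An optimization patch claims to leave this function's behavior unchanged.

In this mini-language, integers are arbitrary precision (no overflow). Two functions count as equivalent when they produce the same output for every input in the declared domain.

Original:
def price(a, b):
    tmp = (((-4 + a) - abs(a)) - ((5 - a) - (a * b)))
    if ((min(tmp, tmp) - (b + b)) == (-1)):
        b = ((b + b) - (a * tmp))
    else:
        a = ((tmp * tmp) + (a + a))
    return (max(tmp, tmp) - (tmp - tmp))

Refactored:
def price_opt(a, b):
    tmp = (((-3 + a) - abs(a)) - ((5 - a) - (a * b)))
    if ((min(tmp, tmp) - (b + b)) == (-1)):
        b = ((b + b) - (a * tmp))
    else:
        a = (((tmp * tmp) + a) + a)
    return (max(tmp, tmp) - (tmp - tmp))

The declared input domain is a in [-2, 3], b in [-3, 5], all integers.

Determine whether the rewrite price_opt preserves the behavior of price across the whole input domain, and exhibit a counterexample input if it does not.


Run the pair on a=-2, b=-3.
price: tmp = -9; ((min(tmp, tmp) - (b + b)) == (-1)) -> false; a = 77; return -9
price_opt: tmp = -8; ((min(tmp, tmp) - (b + b)) == (-1)) -> false; a = 60; return -8
-9 vs -8 — the two versions disagree here.
verdict: not equivalent; witness: a=-2, b=-3


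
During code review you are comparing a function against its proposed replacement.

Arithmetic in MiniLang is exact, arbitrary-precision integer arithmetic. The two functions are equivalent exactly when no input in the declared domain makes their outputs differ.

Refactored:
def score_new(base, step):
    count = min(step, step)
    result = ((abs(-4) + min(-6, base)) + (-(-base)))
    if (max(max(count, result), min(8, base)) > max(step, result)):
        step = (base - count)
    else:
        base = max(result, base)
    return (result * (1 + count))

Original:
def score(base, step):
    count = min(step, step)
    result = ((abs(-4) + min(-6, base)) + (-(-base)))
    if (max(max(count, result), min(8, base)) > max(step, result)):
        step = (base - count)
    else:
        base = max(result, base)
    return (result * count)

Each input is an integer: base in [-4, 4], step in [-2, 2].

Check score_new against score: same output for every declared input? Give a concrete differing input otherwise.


On input base=-4, step=-2, score returns 12 while score_new returns 6.
verdict: not equivalent; witness: base=-4, step=-2


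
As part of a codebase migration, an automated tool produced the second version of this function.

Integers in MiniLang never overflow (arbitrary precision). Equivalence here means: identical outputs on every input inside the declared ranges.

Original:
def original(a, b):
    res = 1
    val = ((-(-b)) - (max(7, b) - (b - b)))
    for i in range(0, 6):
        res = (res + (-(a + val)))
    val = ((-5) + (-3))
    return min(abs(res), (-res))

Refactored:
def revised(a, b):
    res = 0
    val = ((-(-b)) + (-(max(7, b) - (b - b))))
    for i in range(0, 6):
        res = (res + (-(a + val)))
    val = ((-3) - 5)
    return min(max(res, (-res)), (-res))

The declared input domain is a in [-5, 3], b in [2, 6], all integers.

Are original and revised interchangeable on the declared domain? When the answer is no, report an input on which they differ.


Try a=-5, b=2.
original: res becomes 1; next val becomes -5; next at i=0:; next res becomes 11; next at i=1:; next res becomes 21; next at i=2:; next res becomes 31; next at i=3:; next res becomes 41; next at i=4:; next res becomes 51; next at i=5:; next res becomes 61; next val becomes -8; next final value -61
revised: res becomes 0; next val becomes -5; next at i=0:; next res becomes 10; next at i=1:; next res becomes 20; next at i=2:; next res becomes 30; next at i=3:; next res becomes 40; next at i=4:; next res becomes 50; next at i=5:; next res becomes 60; next val becomes -8; next final value -60
-61 and -60 differ, so these are not the same function on this domain.
verdict: not equivalent; witness: a=-5, b=2


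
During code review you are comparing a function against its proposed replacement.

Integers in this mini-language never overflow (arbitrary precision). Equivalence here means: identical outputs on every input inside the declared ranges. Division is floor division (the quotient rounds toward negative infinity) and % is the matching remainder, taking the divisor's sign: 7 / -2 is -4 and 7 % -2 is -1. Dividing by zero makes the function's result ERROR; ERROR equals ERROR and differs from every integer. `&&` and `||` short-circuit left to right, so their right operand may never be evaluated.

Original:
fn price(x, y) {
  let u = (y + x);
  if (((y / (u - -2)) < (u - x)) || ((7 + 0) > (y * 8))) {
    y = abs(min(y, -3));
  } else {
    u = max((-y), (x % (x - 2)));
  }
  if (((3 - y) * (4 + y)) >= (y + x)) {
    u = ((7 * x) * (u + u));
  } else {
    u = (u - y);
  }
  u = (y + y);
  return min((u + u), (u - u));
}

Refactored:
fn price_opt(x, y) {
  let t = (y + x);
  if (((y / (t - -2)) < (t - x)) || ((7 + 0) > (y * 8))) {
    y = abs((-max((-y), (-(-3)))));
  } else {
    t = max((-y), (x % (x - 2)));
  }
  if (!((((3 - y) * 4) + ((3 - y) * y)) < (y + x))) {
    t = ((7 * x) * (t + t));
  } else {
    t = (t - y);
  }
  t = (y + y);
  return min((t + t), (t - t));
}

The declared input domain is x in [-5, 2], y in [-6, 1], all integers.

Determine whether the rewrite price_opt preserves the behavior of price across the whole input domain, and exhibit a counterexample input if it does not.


Reading the diff, among the changes: local variable names differ, and boolean connective usage differs, and constant usage differs, and arithmetic usage differs, and comparison usage differs, and min/max/abs usage differs.
One worked example (x=0, y=-1) — price: u becomes -1; next (((y / (u - -2)) < (u - x)) || ((7 + 0) > (y * 8))) evaluates to true; next y becomes 3; next (((3 - y) * (4 + y)) >= (y + x)) evaluates to false; next u becomes -4; next u becomes 6; next final value 0; price_opt: t becomes -1; next (((y / (t - -2)) < (t - x)) || ((7 + 0) > (y * 8))) evaluates to true; next y becomes 3; next (!((((3 - y) * 4) + ((3 - y) * y)) < (y + x))) evaluates to false; next t becomes -4; next t becomes 6; next final value 0; agreement on 0.
Checked all 64 inputs in the declared domain: the outputs agree on every one.
verdict: equivalent


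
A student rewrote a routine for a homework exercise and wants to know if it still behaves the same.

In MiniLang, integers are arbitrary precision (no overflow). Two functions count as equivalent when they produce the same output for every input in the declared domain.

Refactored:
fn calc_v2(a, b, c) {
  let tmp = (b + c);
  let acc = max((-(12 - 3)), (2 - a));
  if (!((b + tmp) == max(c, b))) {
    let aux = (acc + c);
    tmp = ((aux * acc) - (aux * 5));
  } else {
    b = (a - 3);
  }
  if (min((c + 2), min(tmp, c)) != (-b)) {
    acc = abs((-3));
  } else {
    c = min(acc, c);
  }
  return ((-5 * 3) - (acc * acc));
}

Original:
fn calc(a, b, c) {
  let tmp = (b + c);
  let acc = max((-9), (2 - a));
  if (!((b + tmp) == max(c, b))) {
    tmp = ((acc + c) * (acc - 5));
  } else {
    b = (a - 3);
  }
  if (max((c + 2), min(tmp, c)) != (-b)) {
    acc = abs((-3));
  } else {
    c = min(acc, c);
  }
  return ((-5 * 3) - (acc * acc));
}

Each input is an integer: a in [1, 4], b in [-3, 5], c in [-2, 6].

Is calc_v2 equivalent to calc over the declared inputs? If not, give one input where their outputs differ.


There is a counterexample at a=1, b=-3, c=1: -16 on one side, -24 on the other.
calc: tmp=-2, then acc=1, then (!((b + tmp) == max(c, b))) is true, then tmp=-8, then (max((c + 2), min(tmp, c)) != (-b)) is false, then c=1, then returns -16
calc_v2: tmp=-2, then acc=1, then (!((b + tmp) == max(c, b))) is true, then aux=2, then tmp=-8, then (min((c + 2), min(tmp, c)) != (-b)) is true, then acc=3, then returns -24
verdict: not equivalent; witness: a=1, b=-3, c=1
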